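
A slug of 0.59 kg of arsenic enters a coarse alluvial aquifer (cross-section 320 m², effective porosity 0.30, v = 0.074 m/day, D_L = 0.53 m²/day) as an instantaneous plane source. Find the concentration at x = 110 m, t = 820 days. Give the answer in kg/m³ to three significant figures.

2.05e-05 kg/m³

For an instantaneous plane source, C(x,t) = M/(n_e·A·√(4πDt)) · exp(−(x−vt)²/(4Dt)), with n_e·A the pore (flow) area.
Plume center vt = 0.074 × 820 = 60.68 m, so the well at 110 m is 49.32 m downgradient of the peak.
√(4πDt) = 73.90 m, giving peak height M/(n_e·A·√(4πDt)) = 0.59/(0.30 × 320 × 73.90) = 8.316e-05 kg/m³.
(x−vt)²/(4Dt) = (49.32)²/(4 × 0.53 × 820) = 1.399; exp(−1.399) = 0.2468.
C = 8.316e-05 × 0.2468 = 2.05e-05 kg/m³.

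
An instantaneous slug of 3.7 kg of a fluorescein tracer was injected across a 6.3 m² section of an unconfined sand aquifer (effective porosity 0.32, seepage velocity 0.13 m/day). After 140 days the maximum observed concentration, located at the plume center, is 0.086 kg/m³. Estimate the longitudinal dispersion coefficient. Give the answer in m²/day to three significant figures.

0.259 m²/day

At the plume center C_max = M/(n_e·A·√(4πDt)), so D = M²/(4πt·(n_e·A·C_max)²).
n_e·A·C_max = 0.32 × 6.3 × 0.086 = 0.1734 kg/m.
D = 3.7²/(4π × 140 × 0.1734²) = 0.259 m²/day.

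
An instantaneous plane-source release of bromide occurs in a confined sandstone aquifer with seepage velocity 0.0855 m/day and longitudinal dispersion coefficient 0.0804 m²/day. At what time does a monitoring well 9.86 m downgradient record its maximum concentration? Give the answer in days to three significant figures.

For the 1D instantaneous-source solution, setting ∂C/∂t = 0 at fixed x gives v²t² + 2Dt − x² = 0, so t = (√(D² + v²x²) − D)/v².
√(D² + v²x²) = √(0.0804² + 0.0855² × 9.86²) = 0.8469; v² = 0.00731025.
t = (0.8469 − 0.0804)/0.00731025 = 105 days (vs. the pure-advection estimate x/v = 115 d).

105 days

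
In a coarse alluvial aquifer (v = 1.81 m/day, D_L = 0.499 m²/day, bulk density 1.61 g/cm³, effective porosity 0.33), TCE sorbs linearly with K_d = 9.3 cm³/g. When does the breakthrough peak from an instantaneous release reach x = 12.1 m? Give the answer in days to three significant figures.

303 days

Retardation factor R = 1 + ρ_b·K_d/n = 1 + 1.61 × 9.3/0.33 = 46.37.
Sorption retards both mechanisms: v_R = v/R = 0.03903 m/day, D_R = D/R = 0.01076 m²/day.
Peak time from v_R²t² + 2D_R t − x² = 0: t = (√(D_R² + v_R²x²) − D_R)/v_R².
√(D_R² + v_R²x²) = √(0.01076² + 0.03903² × 12.1²) = 0.4724; v_R² = 0.001523.
t = (0.4724 − 0.01076)/0.001523 = 303 days.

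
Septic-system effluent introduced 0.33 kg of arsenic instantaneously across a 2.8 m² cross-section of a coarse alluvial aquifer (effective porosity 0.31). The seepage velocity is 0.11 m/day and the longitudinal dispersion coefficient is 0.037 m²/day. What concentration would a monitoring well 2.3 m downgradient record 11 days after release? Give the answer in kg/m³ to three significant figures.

For an instantaneous plane source, C(x,t) = M/(n_e·A·√(4πDt)) · exp(−(x−vt)²/(4Dt)), with n_e·A the pore (flow) area.
Plume center vt = 0.11 × 11 = 1.21 m, so the well at 2.3 m is 1.09 m downgradient of the peak.
√(4πDt) = 2.262 m, giving peak height M/(n_e·A·√(4πDt)) = 0.33/(0.31 × 2.8 × 2.262) = 0.1681 kg/m³.
(x−vt)²/(4Dt) = (1.09)²/(4 × 0.037 × 11) = 0.7298; exp(−0.7298) = 0.4820.
C = 0.1681 × 0.4820 = 0.0810 kg/m³.

0.0810 kg/m³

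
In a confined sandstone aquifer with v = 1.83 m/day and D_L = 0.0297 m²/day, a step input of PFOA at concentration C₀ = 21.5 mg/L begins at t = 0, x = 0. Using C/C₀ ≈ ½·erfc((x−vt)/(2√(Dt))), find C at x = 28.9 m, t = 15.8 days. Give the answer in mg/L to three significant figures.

10.9 mg/L

For a continuous step input, C/C₀ ≈ ½·erfc((x−vt)/(2√(Dt))).
vt = 1.83 × 15.8 = 28.914 m and 2√(Dt) = 2√(0.0297 × 15.8) = 1.370 m.
Argument (x−vt)/(2√(Dt)) = (28.9 − 28.914)/1.370 = -0.01022; ½·erfc(-0.01022) = 0.5058.
C = 21.5 × 0.5058 = 10.9 mg/L.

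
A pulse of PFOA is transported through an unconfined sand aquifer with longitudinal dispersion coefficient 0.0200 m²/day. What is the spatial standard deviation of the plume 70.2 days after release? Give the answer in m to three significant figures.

1.68 m

Dispersive spreading gives a Gaussian with σ² = 2Dt; advection only shifts the center.
σ = √(2 × 0.0200 × 70.2) = 1.68 m.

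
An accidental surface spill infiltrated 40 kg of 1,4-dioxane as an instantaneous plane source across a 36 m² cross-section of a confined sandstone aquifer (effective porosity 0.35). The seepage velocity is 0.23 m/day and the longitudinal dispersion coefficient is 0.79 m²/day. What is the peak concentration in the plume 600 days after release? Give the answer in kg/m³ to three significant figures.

0.0411 kg/m³

The peak of an instantaneous 1D plume sits at x = vt; there the Gaussian factor is 1 and C_max = M/(n_e·A·√(4πDt)), where n_e·A is the pore area the mass is dissolved in.
√(4πDt) = √(4π × 0.79 × 600) = 77.18 m, so C_max = 40/(0.35 × 36 × 77.18) = 0.0411 kg/m³.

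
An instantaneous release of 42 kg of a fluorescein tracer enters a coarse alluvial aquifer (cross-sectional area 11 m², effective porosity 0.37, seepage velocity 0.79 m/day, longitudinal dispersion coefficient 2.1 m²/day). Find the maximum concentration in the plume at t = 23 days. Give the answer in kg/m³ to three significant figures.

0.419 kg/m³

The peak of an instantaneous 1D plume sits at x = vt; there the Gaussian factor is 1 and C_max = M/(n_e·A·√(4πDt)), where n_e·A is the pore area the mass is dissolved in.
√(4πDt) = √(4π × 2.1 × 23) = 24.64 m, so C_max = 42/(0.37 × 11 × 24.64) = 0.419 kg/m³.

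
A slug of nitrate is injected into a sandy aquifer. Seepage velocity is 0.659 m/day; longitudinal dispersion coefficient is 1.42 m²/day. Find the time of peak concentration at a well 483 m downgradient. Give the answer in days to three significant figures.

For the 1D instantaneous-source solution, setting ∂C/∂t = 0 at fixed x gives v²t² + 2Dt − x² = 0, so t = (√(D² + v²x²) − D)/v².
√(D² + v²x²) = √(1.42² + 0.659² × 483²) = 318.3; v² = 0.434281.
t = (318.3 − 1.42)/0.434281 = 730 days (vs. the pure-advection estimate x/v = 733 d).

730 days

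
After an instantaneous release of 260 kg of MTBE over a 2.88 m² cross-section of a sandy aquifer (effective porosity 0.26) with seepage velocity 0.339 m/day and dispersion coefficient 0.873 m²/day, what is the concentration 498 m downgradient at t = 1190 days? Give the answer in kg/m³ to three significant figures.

For an instantaneous plane source, C(x,t) = M/(n_e·A·√(4πDt)) · exp(−(x−vt)²/(4Dt)), with n_e·A the pore (flow) area.
Plume center vt = 0.339 × 1190 = 403.41 m, so the well at 498 m is 94.59 m downgradient of the peak.
√(4πDt) = 114.3 m, giving peak height M/(n_e·A·√(4πDt)) = 260/(0.26 × 2.88 × 114.3) = 3.038 kg/m³.
(x−vt)²/(4Dt) = (94.59)²/(4 × 0.873 × 1190) = 2.153; exp(−2.153) = 0.1161.
C = 3.038 × 0.1161 = 0.353 kg/m³.

0.353 kg/m³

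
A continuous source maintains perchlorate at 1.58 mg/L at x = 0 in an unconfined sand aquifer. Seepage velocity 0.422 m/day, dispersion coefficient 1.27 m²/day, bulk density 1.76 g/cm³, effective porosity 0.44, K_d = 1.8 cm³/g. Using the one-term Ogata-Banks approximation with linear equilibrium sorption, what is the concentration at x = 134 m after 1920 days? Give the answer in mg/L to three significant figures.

Retardation factor R = 1 + ρ_b·K_d/n = 1 + 1.76 × 1.8/0.44 = 8.200.
Sorption retards both mechanisms: v_R = v/R = 0.05146 m/day, D_R = D/R = 0.1549 m²/day.
v_R·t = 0.05146 × 1920 = 98.8032 m; 2√(D_R t) = 34.49 m; argument = (134 − 98.8032)/34.49 = 1.020.
C = C₀ × ½·erfc(1.020) = 1.58 × 0.07458 = 0.118 mg/L.

0.118 mg/L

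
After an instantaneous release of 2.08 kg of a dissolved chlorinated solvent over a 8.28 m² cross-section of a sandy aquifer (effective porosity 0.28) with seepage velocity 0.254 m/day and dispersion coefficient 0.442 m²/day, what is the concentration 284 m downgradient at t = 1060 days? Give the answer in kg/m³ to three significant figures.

For an instantaneous plane source, C(x,t) = M/(n_e·A·√(4πDt)) · exp(−(x−vt)²/(4Dt)), with n_e·A the pore (flow) area.
Plume center vt = 0.254 × 1060 = 269.24 m, so the well at 284 m is 14.76 m downgradient of the peak.
√(4πDt) = 76.73 m, giving peak height M/(n_e·A·√(4πDt)) = 2.08/(0.28 × 8.28 × 76.73) = 0.01169 kg/m³.
(x−vt)²/(4Dt) = (14.76)²/(4 × 0.442 × 1060) = 0.1162; exp(−0.1162) = 0.8903.
C = 0.01169 × 0.8903 = 0.0104 kg/m³.

0.0104 kg/m³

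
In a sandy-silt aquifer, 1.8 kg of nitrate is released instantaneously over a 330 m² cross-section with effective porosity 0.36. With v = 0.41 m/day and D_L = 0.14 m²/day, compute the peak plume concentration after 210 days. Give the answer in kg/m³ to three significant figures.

0.000788 kg/m³

The peak of an instantaneous 1D plume sits at x = vt; there the Gaussian factor is 1 and C_max = M/(n_e·A·√(4πDt)), where n_e·A is the pore area the mass is dissolved in.
√(4πDt) = √(4π × 0.14 × 210) = 19.22 m, so C_max = 1.8/(0.36 × 330 × 19.22) = 0.000788 kg/m³.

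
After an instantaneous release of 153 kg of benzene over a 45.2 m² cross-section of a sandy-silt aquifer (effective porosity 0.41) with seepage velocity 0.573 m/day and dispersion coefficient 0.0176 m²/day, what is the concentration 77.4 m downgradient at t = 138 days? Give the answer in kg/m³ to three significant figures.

1.12 kg/m³

For an instantaneous plane source, C(x,t) = M/(n_e·A·√(4πDt)) · exp(−(x−vt)²/(4Dt)), with n_e·A the pore (flow) area.
Plume center vt = 0.573 × 138 = 79.074 m, so the well at 77.4 m is 1.674 m upgradient of the peak.
√(4πDt) = 5.525 m, giving peak height M/(n_e·A·√(4πDt)) = 153/(0.41 × 45.2 × 5.525) = 1.494 kg/m³.
(x−vt)²/(4Dt) = (-1.674)²/(4 × 0.0176 × 138) = 0.2884; exp(−0.2884) = 0.7495.
C = 1.494 × 0.7495 = 1.12 kg/m³.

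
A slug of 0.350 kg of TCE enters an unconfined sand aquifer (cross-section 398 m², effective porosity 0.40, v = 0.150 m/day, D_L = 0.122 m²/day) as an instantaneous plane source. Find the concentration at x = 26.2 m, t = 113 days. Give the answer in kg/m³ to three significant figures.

3.54e-05 kg/m³

For an instantaneous plane source, C(x,t) = M/(n_e·A·√(4πDt)) · exp(−(x−vt)²/(4Dt)), with n_e·A the pore (flow) area.
Plume center vt = 0.150 × 113 = 16.95 m, so the well at 26.2 m is 9.25 m downgradient of the peak.
√(4πDt) = 13.16 m, giving peak height M/(n_e·A·√(4πDt)) = 0.350/(0.40 × 398 × 13.16) = 0.0001671 kg/m³.
(x−vt)²/(4Dt) = (9.25)²/(4 × 0.122 × 113) = 1.552; exp(−1.552) = 0.2118.
C = 0.0001671 × 0.2118 = 3.54e-05 kg/m³.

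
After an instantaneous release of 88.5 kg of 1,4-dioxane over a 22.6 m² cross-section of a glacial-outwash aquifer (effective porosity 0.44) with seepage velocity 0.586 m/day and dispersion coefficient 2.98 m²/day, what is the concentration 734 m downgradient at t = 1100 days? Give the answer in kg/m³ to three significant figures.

For an instantaneous plane source, C(x,t) = M/(n_e·A·√(4πDt)) · exp(−(x−vt)²/(4Dt)), with n_e·A the pore (flow) area.
Plume center vt = 0.586 × 1100 = 644.6 m, so the well at 734 m is 89.4 m downgradient of the peak.
√(4πDt) = 203.0 m, giving peak height M/(n_e·A·√(4πDt)) = 88.5/(0.44 × 22.6 × 203.0) = 0.04384 kg/m³.
(x−vt)²/(4Dt) = (89.4)²/(4 × 2.98 × 1100) = 0.6095; exp(−0.6095) = 0.5436.
C = 0.04384 × 0.5436 = 0.0238 kg/m³.

0.0238 kg/m³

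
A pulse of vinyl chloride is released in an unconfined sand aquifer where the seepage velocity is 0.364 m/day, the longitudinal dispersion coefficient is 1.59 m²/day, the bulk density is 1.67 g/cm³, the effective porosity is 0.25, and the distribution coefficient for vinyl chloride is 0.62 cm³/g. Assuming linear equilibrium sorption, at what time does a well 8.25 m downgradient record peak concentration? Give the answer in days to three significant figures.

70.2 days

Retardation factor R = 1 + ρ_b·K_d/n = 1 + 1.67 × 0.62/0.25 = 5.142.
Sorption retards both mechanisms: v_R = v/R = 0.07079 m/day, D_R = D/R = 0.3092 m²/day.
Peak time from v_R²t² + 2D_R t − x² = 0: t = (√(D_R² + v_R²x²) − D_R)/v_R².
√(D_R² + v_R²x²) = √(0.3092² + 0.07079² × 8.25²) = 0.6608; v_R² = 0.005011.
t = (0.6608 − 0.3092)/0.005011 = 70.2 days.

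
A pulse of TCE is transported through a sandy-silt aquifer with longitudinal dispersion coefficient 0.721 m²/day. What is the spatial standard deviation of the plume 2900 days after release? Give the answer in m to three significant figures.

Dispersive spreading gives a Gaussian with σ² = 2Dt; advection only shifts the center.
σ = √(2 × 0.721 × 2900) = 64.7 m.

64.7 m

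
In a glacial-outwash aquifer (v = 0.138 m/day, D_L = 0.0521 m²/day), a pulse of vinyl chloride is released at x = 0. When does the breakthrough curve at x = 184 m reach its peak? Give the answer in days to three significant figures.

For the 1D instantaneous-source solution, setting ∂C/∂t = 0 at fixed x gives v²t² + 2Dt − x² = 0, so t = (√(D² + v²x²) − D)/v².
√(D² + v²x²) = √(0.0521² + 0.138² × 184²) = 25.39; v² = 0.019044.
t = (25.39 − 0.0521)/0.019044 = 1330 days (vs. the pure-advection estimate x/v = 1330 d).

1330 days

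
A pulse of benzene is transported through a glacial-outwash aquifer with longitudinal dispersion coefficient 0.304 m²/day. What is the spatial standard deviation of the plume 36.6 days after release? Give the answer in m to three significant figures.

4.72 m

Dispersive spreading gives a Gaussian with σ² = 2Dt; advection only shifts the center.
σ = √(2 × 0.304 × 36.6) = 4.72 m.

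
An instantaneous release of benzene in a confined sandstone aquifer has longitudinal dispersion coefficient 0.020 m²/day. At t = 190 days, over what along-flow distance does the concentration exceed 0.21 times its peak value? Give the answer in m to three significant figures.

The plume is Gaussian with σ = √(2Dt) = √(2 × 0.020 × 190) = 2.757 m.
C/C_peak = exp(−Δx²/(2σ²)) = 0.21 ⇒ Δx = σ·√(−2 ln 0.21) = 2.757 × 1.767 = 4.872 m.
Width = 2Δx = 9.74 m.

9.74 m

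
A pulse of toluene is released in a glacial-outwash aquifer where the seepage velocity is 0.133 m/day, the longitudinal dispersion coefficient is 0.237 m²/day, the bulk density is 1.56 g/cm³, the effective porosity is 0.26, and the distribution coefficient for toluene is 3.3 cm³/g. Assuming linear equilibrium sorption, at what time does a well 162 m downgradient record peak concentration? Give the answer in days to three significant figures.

Retardation factor R = 1 + ρ_b·K_d/n = 1 + 1.56 × 3.3/0.26 = 20.80.
Sorption retards both mechanisms: v_R = v/R = 0.006394 m/day, D_R = D/R = 0.01139 m²/day.
Peak time from v_R²t² + 2D_R t − x² = 0: t = (√(D_R² + v_R²x²) − D_R)/v_R².
√(D_R² + v_R²x²) = √(0.01139² + 0.006394² × 162²) = 1.036; v_R² = 4.088e-05.
t = (1.036 − 0.01139)/4.088e-05 = 25100 days.

25100 days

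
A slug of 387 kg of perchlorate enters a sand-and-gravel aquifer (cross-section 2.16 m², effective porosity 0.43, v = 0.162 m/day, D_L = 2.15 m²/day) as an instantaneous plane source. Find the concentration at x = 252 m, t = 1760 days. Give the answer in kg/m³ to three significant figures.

1.78 kg/m³

For an instantaneous plane source, C(x,t) = M/(n_e·A·√(4πDt)) · exp(−(x−vt)²/(4Dt)), with n_e·A the pore (flow) area.
Plume center vt = 0.162 × 1760 = 285.12 m, so the well at 252 m is 33.12 m upgradient of the peak.
√(4πDt) = 218.1 m, giving peak height M/(n_e·A·√(4πDt)) = 387/(0.43 × 2.16 × 218.1) = 1.910 kg/m³.
(x−vt)²/(4Dt) = (-33.12)²/(4 × 2.15 × 1760) = 0.07247; exp(−0.07247) = 0.9301.
C = 1.910 × 0.9301 = 1.78 kg/m³.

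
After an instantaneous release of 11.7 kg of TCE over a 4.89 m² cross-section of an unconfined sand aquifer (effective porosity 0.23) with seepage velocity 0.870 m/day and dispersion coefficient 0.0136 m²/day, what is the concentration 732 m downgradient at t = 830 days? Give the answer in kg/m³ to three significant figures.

For an instantaneous plane source, C(x,t) = M/(n_e·A·√(4πDt)) · exp(−(x−vt)²/(4Dt)), with n_e·A the pore (flow) area.
Plume center vt = 0.870 × 830 = 722.1 m, so the well at 732 m is 9.9 m downgradient of the peak.
√(4πDt) = 11.91 m, giving peak height M/(n_e·A·√(4πDt)) = 11.7/(0.23 × 4.89 × 11.91) = 0.8734 kg/m³.
(x−vt)²/(4Dt) = (9.9)²/(4 × 0.0136 × 830) = 2.171; exp(−2.171) = 0.1141.
C = 0.8734 × 0.1141 = 0.0997 kg/m³.

0.0997 kg/m³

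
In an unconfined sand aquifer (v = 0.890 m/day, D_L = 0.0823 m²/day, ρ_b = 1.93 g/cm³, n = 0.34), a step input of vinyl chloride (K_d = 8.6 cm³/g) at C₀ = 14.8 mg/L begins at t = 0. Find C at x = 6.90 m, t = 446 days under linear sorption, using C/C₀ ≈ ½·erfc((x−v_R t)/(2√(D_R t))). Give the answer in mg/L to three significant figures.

Retardation factor R = 1 + ρ_b·K_d/n = 1 + 1.93 × 8.6/0.34 = 49.82.
Sorption retards both mechanisms: v_R = v/R = 0.01786 m/day, D_R = D/R = 0.001652 m²/day.
v_R·t = 0.01786 × 446 = 7.96556 m; 2√(D_R t) = 1.717 m; argument = (6.90 − 7.96556)/1.717 = -0.6206.
C = C₀ × ½·erfc(-0.6206) = 14.8 × 0.8099 = 12.0 mg/L.

12.0 mg/L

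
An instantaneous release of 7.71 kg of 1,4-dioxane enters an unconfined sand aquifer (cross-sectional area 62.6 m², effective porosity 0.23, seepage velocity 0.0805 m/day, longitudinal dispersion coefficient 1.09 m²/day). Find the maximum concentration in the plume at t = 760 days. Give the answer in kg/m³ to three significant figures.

The peak of an instantaneous 1D plume sits at x = vt; there the Gaussian factor is 1 and C_max = M/(n_e·A·√(4πDt)), where n_e·A is the pore area the mass is dissolved in.
√(4πDt) = √(4π × 1.09 × 760) = 102.0 m, so C_max = 7.71/(0.23 × 62.6 × 102.0) = 0.00525 kg/m³.

0.00525 kg/m³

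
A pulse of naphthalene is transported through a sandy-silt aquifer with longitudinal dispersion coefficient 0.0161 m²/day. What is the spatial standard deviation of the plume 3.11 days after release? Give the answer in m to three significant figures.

Dispersive spreading gives a Gaussian with σ² = 2Dt; advection only shifts the center.
σ = √(2 × 0.0161 × 3.11) = 0.316 m.

0.316 m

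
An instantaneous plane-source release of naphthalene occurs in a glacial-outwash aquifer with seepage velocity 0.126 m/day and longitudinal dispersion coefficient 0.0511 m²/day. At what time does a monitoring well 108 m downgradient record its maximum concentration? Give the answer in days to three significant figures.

For the 1D instantaneous-source solution, setting ∂C/∂t = 0 at fixed x gives v²t² + 2Dt − x² = 0, so t = (√(D² + v²x²) − D)/v².
√(D² + v²x²) = √(0.0511² + 0.126² × 108²) = 13.61; v² = 0.015876.
t = (13.61 − 0.0511)/0.015876 = 854 days (vs. the pure-advection estimate x/v = 857 d).

854 days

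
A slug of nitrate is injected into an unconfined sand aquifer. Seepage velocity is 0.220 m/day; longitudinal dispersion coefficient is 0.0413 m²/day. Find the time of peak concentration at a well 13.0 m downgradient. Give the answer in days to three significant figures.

For the 1D instantaneous-source solution, setting ∂C/∂t = 0 at fixed x gives v²t² + 2Dt − x² = 0, so t = (√(D² + v²x²) − D)/v².
√(D² + v²x²) = √(0.0413² + 0.220² × 13.0²) = 2.860; v² = 0.0484.
t = (2.860 − 0.0413)/0.0484 = 58.2 days (vs. the pure-advection estimate x/v = 59.1 d).

58.2 days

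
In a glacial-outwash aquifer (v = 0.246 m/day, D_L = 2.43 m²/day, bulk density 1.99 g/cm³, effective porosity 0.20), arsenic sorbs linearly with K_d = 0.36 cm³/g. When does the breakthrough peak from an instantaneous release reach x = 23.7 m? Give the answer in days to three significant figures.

294 days

Retardation factor R = 1 + ρ_b·K_d/n = 1 + 1.99 × 0.36/0.20 = 4.582.
Sorption retards both mechanisms: v_R = v/R = 0.05369 m/day, D_R = D/R = 0.5303 m²/day.
Peak time from v_R²t² + 2D_R t − x² = 0: t = (√(D_R² + v_R²x²) − D_R)/v_R².
√(D_R² + v_R²x²) = √(0.5303² + 0.05369² × 23.7²) = 1.379; v_R² = 0.002883.
t = (1.379 − 0.5303)/0.002883 = 294 days.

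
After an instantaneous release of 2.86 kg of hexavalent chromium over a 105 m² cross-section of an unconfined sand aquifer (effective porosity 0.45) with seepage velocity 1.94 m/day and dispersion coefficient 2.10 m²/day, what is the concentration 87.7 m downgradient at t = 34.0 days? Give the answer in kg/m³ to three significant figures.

For an instantaneous plane source, C(x,t) = M/(n_e·A·√(4πDt)) · exp(−(x−vt)²/(4Dt)), with n_e·A the pore (flow) area.
Plume center vt = 1.94 × 34.0 = 65.96 m, so the well at 87.7 m is 21.74 m downgradient of the peak.
√(4πDt) = 29.95 m, giving peak height M/(n_e·A·√(4πDt)) = 2.86/(0.45 × 105 × 29.95) = 0.002021 kg/m³.
(x−vt)²/(4Dt) = (21.74)²/(4 × 2.10 × 34.0) = 1.655; exp(−1.655) = 0.1911.
C = 0.002021 × 0.1911 = 0.000386 kg/m³.

0.000386 kg/m³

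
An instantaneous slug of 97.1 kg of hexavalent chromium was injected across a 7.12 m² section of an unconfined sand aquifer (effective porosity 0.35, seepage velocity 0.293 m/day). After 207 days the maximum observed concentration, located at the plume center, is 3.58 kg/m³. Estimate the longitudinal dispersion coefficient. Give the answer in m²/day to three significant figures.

At the plume center C_max = M/(n_e·A·√(4πDt)), so D = M²/(4πt·(n_e·A·C_max)²).
n_e·A·C_max = 0.35 × 7.12 × 3.58 = 8.921 kg/m.
D = 97.1²/(4π × 207 × 8.921²) = 0.0455 m²/day.

0.0455 m²/day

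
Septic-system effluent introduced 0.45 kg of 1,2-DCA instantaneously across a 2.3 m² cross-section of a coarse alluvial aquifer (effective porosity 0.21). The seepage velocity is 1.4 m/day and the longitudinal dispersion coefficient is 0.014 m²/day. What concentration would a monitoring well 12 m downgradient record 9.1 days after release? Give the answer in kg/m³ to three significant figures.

0.251 kg/m³

For an instantaneous plane source, C(x,t) = M/(n_e·A·√(4πDt)) · exp(−(x−vt)²/(4Dt)), with n_e·A the pore (flow) area.
Plume center vt = 1.4 × 9.1 = 12.74 m, so the well at 12 m is 0.74 m upgradient of the peak.
√(4πDt) = 1.265 m, giving peak height M/(n_e·A·√(4πDt)) = 0.45/(0.21 × 2.3 × 1.265) = 0.7365 kg/m³.
(x−vt)²/(4Dt) = (-0.74)²/(4 × 0.014 × 9.1) = 1.075; exp(−1.075) = 0.3413.
C = 0.7365 × 0.3413 = 0.251 kg/m³.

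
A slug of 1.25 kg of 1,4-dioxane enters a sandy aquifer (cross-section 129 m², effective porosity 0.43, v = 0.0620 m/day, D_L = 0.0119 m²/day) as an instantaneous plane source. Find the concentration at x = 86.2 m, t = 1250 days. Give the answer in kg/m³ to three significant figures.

For an instantaneous plane source, C(x,t) = M/(n_e·A·√(4πDt)) · exp(−(x−vt)²/(4Dt)), with n_e·A the pore (flow) area.
Plume center vt = 0.0620 × 1250 = 77.5 m, so the well at 86.2 m is 8.7 m downgradient of the peak.
√(4πDt) = 13.67 m, giving peak height M/(n_e·A·√(4πDt)) = 1.25/(0.43 × 129 × 13.67) = 0.001648 kg/m³.
(x−vt)²/(4Dt) = (8.7)²/(4 × 0.0119 × 1250) = 1.272; exp(−1.272) = 0.2803.
C = 0.001648 × 0.2803 = 0.000462 kg/m³.

0.000462 kg/m³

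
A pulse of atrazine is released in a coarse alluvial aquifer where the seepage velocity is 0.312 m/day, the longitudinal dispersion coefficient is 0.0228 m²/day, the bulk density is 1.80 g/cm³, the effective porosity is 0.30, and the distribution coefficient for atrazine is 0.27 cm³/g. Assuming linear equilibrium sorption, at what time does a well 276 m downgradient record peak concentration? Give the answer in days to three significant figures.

Retardation factor R = 1 + ρ_b·K_d/n = 1 + 1.80 × 0.27/0.30 = 2.620.
Sorption retards both mechanisms: v_R = v/R = 0.1191 m/day, D_R = D/R = 0.008702 m²/day.
Peak time from v_R²t² + 2D_R t − x² = 0: t = (√(D_R² + v_R²x²) − D_R)/v_R².
√(D_R² + v_R²x²) = √(0.008702² + 0.1191² × 276²) = 32.87; v_R² = 0.01418.
t = (32.87 − 0.008702)/0.01418 = 2320 days.

2320 days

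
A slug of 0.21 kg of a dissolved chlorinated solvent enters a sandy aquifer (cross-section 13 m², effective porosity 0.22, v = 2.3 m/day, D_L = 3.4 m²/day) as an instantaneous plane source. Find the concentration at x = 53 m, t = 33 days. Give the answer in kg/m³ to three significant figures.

For an instantaneous plane source, C(x,t) = M/(n_e·A·√(4πDt)) · exp(−(x−vt)²/(4Dt)), with n_e·A the pore (flow) area.
Plume center vt = 2.3 × 33 = 75.9 m, so the well at 53 m is 22.9 m upgradient of the peak.
√(4πDt) = 37.55 m, giving peak height M/(n_e·A·√(4πDt)) = 0.21/(0.22 × 13 × 37.55) = 0.001955 kg/m³.
(x−vt)²/(4Dt) = (-22.9)²/(4 × 3.4 × 33) = 1.168; exp(−1.168) = 0.3110.
C = 0.001955 × 0.3110 = 0.000608 kg/m³.

0.000608 kg/m³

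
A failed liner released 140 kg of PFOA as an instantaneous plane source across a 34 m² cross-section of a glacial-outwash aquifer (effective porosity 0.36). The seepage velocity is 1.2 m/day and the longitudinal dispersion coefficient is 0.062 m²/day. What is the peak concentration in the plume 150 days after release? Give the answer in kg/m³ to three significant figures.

The peak of an instantaneous 1D plume sits at x = vt; there the Gaussian factor is 1 and C_max = M/(n_e·A·√(4πDt)), where n_e·A is the pore area the mass is dissolved in.
√(4πDt) = √(4π × 0.062 × 150) = 10.81 m, so C_max = 140/(0.36 × 34 × 10.81) = 1.06 kg/m³.

1.06 kg/m³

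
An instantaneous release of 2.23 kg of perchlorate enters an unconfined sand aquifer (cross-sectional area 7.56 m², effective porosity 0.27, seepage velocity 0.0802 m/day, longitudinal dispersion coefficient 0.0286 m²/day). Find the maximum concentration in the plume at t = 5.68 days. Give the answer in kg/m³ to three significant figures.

The peak of an instantaneous 1D plume sits at x = vt; there the Gaussian factor is 1 and C_max = M/(n_e·A·√(4πDt)), where n_e·A is the pore area the mass is dissolved in.
√(4πDt) = √(4π × 0.0286 × 5.68) = 1.429 m, so C_max = 2.23/(0.27 × 7.56 × 1.429) = 0.765 kg/m³.

0.765 kg/m³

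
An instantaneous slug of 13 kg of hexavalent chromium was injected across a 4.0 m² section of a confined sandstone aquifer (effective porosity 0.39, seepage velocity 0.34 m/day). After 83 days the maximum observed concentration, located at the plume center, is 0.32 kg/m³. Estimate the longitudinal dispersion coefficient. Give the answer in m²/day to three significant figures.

At the plume center C_max = M/(n_e·A·√(4πDt)), so D = M²/(4πt·(n_e·A·C_max)²).
n_e·A·C_max = 0.39 × 4.0 × 0.32 = 0.4992 kg/m.
D = 13²/(4π × 83 × 0.4992²) = 0.650 m²/day.

0.650 m²/day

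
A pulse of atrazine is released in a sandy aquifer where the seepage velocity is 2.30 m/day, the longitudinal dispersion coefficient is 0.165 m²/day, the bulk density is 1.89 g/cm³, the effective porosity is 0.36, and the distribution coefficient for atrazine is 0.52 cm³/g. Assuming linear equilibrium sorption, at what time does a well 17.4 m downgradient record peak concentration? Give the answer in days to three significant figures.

Retardation factor R = 1 + ρ_b·K_d/n = 1 + 1.89 × 0.52/0.36 = 3.730.
Sorption retards both mechanisms: v_R = v/R = 0.6166 m/day, D_R = D/R = 0.04424 m²/day.
Peak time from v_R²t² + 2D_R t − x² = 0: t = (√(D_R² + v_R²x²) − D_R)/v_R².
√(D_R² + v_R²x²) = √(0.04424² + 0.6166² × 17.4²) = 10.73; v_R² = 0.3802.
t = (10.73 − 0.04424)/0.3802 = 28.1 days.

28.1 days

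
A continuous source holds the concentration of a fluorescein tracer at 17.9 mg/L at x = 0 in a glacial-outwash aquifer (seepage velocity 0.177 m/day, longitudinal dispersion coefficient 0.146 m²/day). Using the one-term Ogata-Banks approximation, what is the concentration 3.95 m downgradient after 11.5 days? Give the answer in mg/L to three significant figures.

For a continuous step input, C/C₀ ≈ ½·erfc((x−vt)/(2√(Dt))).
vt = 0.177 × 11.5 = 2.0355 m and 2√(Dt) = 2√(0.146 × 11.5) = 2.592 m.
Argument (x−vt)/(2√(Dt)) = (3.95 − 2.0355)/2.592 = 0.7386; ½·erfc(0.7386) = 0.1481.
C = 17.9 × 0.1481 = 2.65 mg/L.

2.65 mg/L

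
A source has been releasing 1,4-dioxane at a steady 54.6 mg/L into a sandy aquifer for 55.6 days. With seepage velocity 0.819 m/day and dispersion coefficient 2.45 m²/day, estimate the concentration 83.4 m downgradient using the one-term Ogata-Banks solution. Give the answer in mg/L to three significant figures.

0.595 mg/L

For a continuous step input, C/C₀ ≈ ½·erfc((x−vt)/(2√(Dt))).
vt = 0.819 × 55.6 = 45.5364 m and 2√(Dt) = 2√(2.45 × 55.6) = 23.34 m.
Argument (x−vt)/(2√(Dt)) = (83.4 − 45.5364)/23.34 = 1.622; ½·erfc(1.622) = 0.01090.
C = 54.6 × 0.01090 = 0.595 mg/L.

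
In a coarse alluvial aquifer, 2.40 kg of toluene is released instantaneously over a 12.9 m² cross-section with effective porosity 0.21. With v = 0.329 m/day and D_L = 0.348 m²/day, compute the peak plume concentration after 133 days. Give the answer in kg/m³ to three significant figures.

0.0367 kg/m³

The peak of an instantaneous 1D plume sits at x = vt; there the Gaussian factor is 1 and C_max = M/(n_e·A·√(4πDt)), where n_e·A is the pore area the mass is dissolved in.
√(4πDt) = √(4π × 0.348 × 133) = 24.12 m, so C_max = 2.40/(0.21 × 12.9 × 24.12) = 0.0367 kg/m³.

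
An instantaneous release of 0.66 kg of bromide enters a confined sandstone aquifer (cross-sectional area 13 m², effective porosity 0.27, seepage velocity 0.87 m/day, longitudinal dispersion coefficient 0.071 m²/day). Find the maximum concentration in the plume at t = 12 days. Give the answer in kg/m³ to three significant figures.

0.0575 kg/m³

The peak of an instantaneous 1D plume sits at x = vt; there the Gaussian factor is 1 and C_max = M/(n_e·A·√(4πDt)), where n_e·A is the pore area the mass is dissolved in.
√(4πDt) = √(4π × 0.071 × 12) = 3.272 m, so C_max = 0.66/(0.27 × 13 × 3.272) = 0.0575 kg/m³.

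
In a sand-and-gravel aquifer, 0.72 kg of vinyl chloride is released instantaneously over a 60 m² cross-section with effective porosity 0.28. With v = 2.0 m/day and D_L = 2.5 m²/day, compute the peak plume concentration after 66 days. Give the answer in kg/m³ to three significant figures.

The peak of an instantaneous 1D plume sits at x = vt; there the Gaussian factor is 1 and C_max = M/(n_e·A·√(4πDt)), where n_e·A is the pore area the mass is dissolved in.
√(4πDt) = √(4π × 2.5 × 66) = 45.54 m, so C_max = 0.72/(0.28 × 60 × 45.54) = 0.000941 kg/m³.

0.000941 kg/m³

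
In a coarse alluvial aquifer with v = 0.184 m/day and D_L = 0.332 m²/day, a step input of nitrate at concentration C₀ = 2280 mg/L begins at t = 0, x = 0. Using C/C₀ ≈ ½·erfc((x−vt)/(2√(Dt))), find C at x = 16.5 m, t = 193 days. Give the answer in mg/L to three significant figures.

For a continuous step input, C/C₀ ≈ ½·erfc((x−vt)/(2√(Dt))).
vt = 0.184 × 193 = 35.512 m and 2√(Dt) = 2√(0.332 × 193) = 16.01 m.
Argument (x−vt)/(2√(Dt)) = (16.5 − 35.512)/16.01 = -1.188; ½·erfc(-1.188) = 0.9535.
C = 2280 × 0.9535 = 2170 mg/L.

2170 mg/L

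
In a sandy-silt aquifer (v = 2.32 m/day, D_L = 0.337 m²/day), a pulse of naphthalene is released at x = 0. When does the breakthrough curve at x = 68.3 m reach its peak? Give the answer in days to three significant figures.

For the 1D instantaneous-source solution, setting ∂C/∂t = 0 at fixed x gives v²t² + 2Dt − x² = 0, so t = (√(D² + v²x²) − D)/v².
√(D² + v²x²) = √(0.337² + 2.32² × 68.3²) = 158.5; v² = 5.3824.
t = (158.5 − 0.337)/5.3824 = 29.4 days (vs. the pure-advection estimate x/v = 29.4 d).

29.4 days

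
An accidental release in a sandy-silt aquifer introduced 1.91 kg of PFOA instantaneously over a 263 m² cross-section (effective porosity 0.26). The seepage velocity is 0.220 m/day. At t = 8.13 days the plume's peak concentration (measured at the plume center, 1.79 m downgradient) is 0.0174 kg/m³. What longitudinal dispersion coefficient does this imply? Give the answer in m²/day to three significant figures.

0.0252 m²/day

At the plume center C_max = M/(n_e·A·√(4πDt)), so D = M²/(4πt·(n_e·A·C_max)²).
n_e·A·C_max = 0.26 × 263 × 0.0174 = 1.190 kg/m.
D = 1.91²/(4π × 8.13 × 1.190²) = 0.0252 m²/day.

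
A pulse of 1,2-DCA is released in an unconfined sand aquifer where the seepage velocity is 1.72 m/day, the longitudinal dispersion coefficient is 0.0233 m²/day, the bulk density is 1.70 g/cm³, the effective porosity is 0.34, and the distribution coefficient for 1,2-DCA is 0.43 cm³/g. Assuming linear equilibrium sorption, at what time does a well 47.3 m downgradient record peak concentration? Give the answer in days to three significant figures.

86.6 days

Retardation factor R = 1 + ρ_b·K_d/n = 1 + 1.70 × 0.43/0.34 = 3.150.
Sorption retards both mechanisms: v_R = v/R = 0.5460 m/day, D_R = D/R = 0.007397 m²/day.
Peak time from v_R²t² + 2D_R t − x² = 0: t = (√(D_R² + v_R²x²) − D_R)/v_R².
√(D_R² + v_R²x²) = √(0.007397² + 0.5460² × 47.3²) = 25.83; v_R² = 0.2981.
t = (25.83 − 0.007397)/0.2981 = 86.6 days.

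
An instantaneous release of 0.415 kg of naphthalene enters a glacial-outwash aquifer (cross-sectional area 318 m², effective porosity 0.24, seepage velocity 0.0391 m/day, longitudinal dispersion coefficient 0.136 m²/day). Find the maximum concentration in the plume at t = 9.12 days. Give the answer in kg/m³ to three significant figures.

The peak of an instantaneous 1D plume sits at x = vt; there the Gaussian factor is 1 and C_max = M/(n_e·A·√(4πDt)), where n_e·A is the pore area the mass is dissolved in.
√(4πDt) = √(4π × 0.136 × 9.12) = 3.948 m, so C_max = 0.415/(0.24 × 318 × 3.948) = 0.00138 kg/m³.

0.00138 kg/m³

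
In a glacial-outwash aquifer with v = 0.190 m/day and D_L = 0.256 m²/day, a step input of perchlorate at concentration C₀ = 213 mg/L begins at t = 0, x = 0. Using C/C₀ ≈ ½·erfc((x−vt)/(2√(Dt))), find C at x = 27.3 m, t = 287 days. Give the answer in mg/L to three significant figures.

210 mg/L

For a continuous step input, C/C₀ ≈ ½·erfc((x−vt)/(2√(Dt))).
vt = 0.190 × 287 = 54.53 m and 2√(Dt) = 2√(0.256 × 287) = 17.14 m.
Argument (x−vt)/(2√(Dt)) = (27.3 − 54.53)/17.14 = -1.589; ½·erfc(-1.589) = 0.9877.
C = 213 × 0.9877 = 210 mg/L.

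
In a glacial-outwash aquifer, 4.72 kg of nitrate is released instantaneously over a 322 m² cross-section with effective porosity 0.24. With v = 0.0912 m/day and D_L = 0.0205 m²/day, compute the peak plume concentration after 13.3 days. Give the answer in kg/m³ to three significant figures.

0.0330 kg/m³

The peak of an instantaneous 1D plume sits at x = vt; there the Gaussian factor is 1 and C_max = M/(n_e·A·√(4πDt)), where n_e·A is the pore area the mass is dissolved in.
√(4πDt) = √(4π × 0.0205 × 13.3) = 1.851 m, so C_max = 4.72/(0.24 × 322 × 1.851) = 0.0330 kg/m³.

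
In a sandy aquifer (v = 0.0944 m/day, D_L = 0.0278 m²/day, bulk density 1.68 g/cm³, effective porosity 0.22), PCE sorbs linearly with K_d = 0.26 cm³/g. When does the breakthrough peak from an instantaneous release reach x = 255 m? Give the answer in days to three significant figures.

8060 days

Retardation factor R = 1 + ρ_b·K_d/n = 1 + 1.68 × 0.26/0.22 = 2.985.
Sorption retards both mechanisms: v_R = v/R = 0.03162 m/day, D_R = D/R = 0.009313 m²/day.
Peak time from v_R²t² + 2D_R t − x² = 0: t = (√(D_R² + v_R²x²) − D_R)/v_R².
√(D_R² + v_R²x²) = √(0.009313² + 0.03162² × 255²) = 8.063; v_R² = 0.0009998.
t = (8.063 − 0.009313)/0.0009998 = 8060 days.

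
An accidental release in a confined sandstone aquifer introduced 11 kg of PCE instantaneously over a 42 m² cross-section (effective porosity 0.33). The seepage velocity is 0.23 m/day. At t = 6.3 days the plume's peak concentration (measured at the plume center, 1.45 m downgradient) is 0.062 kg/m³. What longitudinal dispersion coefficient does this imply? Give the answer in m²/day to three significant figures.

2.07 m²/day

At the plume center C_max = M/(n_e·A·√(4πDt)), so D = M²/(4πt·(n_e·A·C_max)²).
n_e·A·C_max = 0.33 × 42 × 0.062 = 0.8593 kg/m.
D = 11²/(4π × 6.3 × 0.8593²) = 2.07 m²/day.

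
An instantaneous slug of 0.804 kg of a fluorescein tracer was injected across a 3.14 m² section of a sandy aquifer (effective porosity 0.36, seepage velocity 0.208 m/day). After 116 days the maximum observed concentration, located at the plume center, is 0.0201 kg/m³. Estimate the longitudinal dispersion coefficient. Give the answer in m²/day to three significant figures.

0.859 m²/day

At the plume center C_max = M/(n_e·A·√(4πDt)), so D = M²/(4πt·(n_e·A·C_max)²).
n_e·A·C_max = 0.36 × 3.14 × 0.0201 = 0.02272 kg/m.
D = 0.804²/(4π × 116 × 0.02272²) = 0.859 m²/day.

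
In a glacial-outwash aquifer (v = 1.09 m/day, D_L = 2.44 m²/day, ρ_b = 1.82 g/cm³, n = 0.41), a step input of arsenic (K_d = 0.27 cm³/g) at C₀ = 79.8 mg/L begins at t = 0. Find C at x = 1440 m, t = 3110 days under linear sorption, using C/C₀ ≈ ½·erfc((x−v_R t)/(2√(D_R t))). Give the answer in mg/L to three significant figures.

71.0 mg/L

Retardation factor R = 1 + ρ_b·K_d/n = 1 + 1.82 × 0.27/0.41 = 2.199.
Sorption retards both mechanisms: v_R = v/R = 0.4957 m/day, D_R = D/R = 1.110 m²/day.
v_R·t = 0.4957 × 3110 = 1541.627 m; 2√(D_R t) = 117.5 m; argument = (1440 − 1541.627)/117.5 = -0.8649.
C = C₀ × ½·erfc(-0.8649) = 79.8 × 0.8894 = 71.0 mg/L.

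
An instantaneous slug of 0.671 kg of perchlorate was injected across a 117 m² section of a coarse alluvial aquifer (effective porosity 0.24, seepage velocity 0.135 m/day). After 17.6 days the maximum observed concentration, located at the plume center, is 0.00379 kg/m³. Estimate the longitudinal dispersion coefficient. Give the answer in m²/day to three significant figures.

At the plume center C_max = M/(n_e·A·√(4πDt)), so D = M²/(4πt·(n_e·A·C_max)²).
n_e·A·C_max = 0.24 × 117 × 0.00379 = 0.1064 kg/m.
D = 0.671²/(4π × 17.6 × 0.1064²) = 0.180 m²/day.

0.180 m²/day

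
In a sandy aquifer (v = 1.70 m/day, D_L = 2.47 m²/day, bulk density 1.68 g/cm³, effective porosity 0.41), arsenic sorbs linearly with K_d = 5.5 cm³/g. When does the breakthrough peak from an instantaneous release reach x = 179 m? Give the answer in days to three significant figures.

Retardation factor R = 1 + ρ_b·K_d/n = 1 + 1.68 × 5.5/0.41 = 23.54.
Sorption retards both mechanisms: v_R = v/R = 0.07222 m/day, D_R = D/R = 0.1049 m²/day.
Peak time from v_R²t² + 2D_R t − x² = 0: t = (√(D_R² + v_R²x²) − D_R)/v_R².
√(D_R² + v_R²x²) = √(0.1049² + 0.07222² × 179²) = 12.93; v_R² = 0.005216.
t = (12.93 − 0.1049)/0.005216 = 2460 days.

2460 days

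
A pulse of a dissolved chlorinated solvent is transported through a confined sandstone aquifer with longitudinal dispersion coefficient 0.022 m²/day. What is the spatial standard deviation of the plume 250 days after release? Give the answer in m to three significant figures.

Dispersive spreading gives a Gaussian with σ² = 2Dt; advection only shifts the center.
σ = √(2 × 0.022 × 250) = 3.32 m.

3.32 m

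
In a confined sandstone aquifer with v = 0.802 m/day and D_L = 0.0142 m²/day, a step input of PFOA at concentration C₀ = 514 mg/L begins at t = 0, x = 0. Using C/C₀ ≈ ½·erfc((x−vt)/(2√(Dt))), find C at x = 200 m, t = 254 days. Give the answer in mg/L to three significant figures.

471 mg/L

For a continuous step input, C/C₀ ≈ ½·erfc((x−vt)/(2√(Dt))).
vt = 0.802 × 254 = 203.708 m and 2√(Dt) = 2√(0.0142 × 254) = 3.798 m.
Argument (x−vt)/(2√(Dt)) = (200 − 203.708)/3.798 = -0.9763; ½·erfc(-0.9763) = 0.9163.
C = 514 × 0.9163 = 471 mg/L.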